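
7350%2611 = 2128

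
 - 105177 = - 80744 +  - 24433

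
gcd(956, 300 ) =4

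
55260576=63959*864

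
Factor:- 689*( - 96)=2^5* 3^1*13^1*53^1 =66144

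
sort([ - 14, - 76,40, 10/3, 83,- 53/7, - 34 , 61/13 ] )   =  [ - 76 , - 34, - 14, - 53/7, 10/3 , 61/13,40 , 83]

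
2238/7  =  319+5/7 = 319.71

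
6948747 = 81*85787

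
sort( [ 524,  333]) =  [ 333,524]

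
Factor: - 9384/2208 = -17/4= -  2^(  -  2) * 17^1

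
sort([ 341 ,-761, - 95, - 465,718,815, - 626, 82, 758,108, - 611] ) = [ - 761, - 626, - 611,-465 , - 95, 82,108,341,718,758, 815 ] 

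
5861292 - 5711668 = 149624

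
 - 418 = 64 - 482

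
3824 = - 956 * ( - 4 ) 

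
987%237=39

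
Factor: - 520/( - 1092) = 2^1*3^( - 1 )*5^1*7^( - 1 )  =  10/21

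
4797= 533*9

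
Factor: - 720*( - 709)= 2^4*3^2*5^1 * 709^1 = 510480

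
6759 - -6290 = 13049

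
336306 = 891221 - 554915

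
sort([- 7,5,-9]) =[ - 9, - 7, 5]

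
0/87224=0 = 0.00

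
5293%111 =76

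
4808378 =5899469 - 1091091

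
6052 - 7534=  - 1482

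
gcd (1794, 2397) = 3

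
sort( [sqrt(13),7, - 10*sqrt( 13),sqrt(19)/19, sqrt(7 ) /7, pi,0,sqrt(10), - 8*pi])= [ - 10*sqrt ( 13 ),-8 * pi , 0,sqrt(19)/19, sqrt(7)/7, pi,sqrt(10) , sqrt(13),  7]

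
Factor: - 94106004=- 2^2*3^1*7842167^1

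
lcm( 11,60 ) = 660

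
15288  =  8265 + 7023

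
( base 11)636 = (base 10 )765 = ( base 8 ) 1375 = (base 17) 2B0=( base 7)2142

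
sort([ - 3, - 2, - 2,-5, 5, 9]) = [ - 5,-3, - 2,-2,5 , 9]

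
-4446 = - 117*38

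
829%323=183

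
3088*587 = 1812656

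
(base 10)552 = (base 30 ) IC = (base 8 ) 1050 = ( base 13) 336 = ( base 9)673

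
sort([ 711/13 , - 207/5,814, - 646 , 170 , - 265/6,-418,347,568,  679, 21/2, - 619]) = [ - 646,-619, - 418,  -  265/6,  -  207/5, 21/2, 711/13,  170, 347, 568, 679, 814 ]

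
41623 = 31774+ 9849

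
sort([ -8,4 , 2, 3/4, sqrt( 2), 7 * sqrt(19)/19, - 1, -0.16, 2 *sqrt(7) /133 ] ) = [-8,-1, - 0.16, 2*sqrt(7)/133, 3/4, sqrt( 2 ), 7*sqrt ( 19) /19, 2 , 4 ] 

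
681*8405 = 5723805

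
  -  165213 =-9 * 18357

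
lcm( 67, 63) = 4221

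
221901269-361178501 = -139277232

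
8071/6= 1345 + 1/6 = 1345.17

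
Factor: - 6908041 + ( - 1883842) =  - 8791883 = - 739^1*11897^1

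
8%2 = 0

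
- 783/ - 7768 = 783/7768 = 0.10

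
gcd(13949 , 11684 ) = 1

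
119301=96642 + 22659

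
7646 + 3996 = 11642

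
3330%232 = 82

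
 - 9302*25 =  - 232550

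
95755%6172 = 3175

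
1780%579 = 43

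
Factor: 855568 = 2^4*7^1*7639^1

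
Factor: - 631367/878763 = - 3^( - 1)* 11^1*57397^1*292921^(-1 )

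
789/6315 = 263/2105 = 0.12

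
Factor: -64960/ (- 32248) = 2^3 * 5^1* 7^1*139^( - 1 ) = 280/139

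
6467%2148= 23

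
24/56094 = 4/9349=0.00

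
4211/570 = 4211/570 = 7.39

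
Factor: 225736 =2^3 * 7^1 * 29^1*139^1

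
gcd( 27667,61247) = 73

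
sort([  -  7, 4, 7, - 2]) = [- 7, - 2, 4, 7]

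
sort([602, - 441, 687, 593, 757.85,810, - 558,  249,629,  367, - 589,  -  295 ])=[ - 589, - 558, - 441, - 295, 249, 367,593,  602,629,  687, 757.85, 810 ] 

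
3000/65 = 600/13 = 46.15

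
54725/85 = 10945/17 = 643.82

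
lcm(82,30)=1230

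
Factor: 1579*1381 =1381^1*1579^1 = 2180599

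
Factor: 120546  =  2^1* 3^2*37^1*181^1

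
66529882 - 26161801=40368081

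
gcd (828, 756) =36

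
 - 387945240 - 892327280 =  - 1280272520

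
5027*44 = 221188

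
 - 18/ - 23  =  18/23 = 0.78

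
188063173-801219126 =-613155953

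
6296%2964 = 368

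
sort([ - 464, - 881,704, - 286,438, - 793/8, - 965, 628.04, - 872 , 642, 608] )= [-965 , - 881, - 872, - 464, - 286,  -  793/8,  438, 608, 628.04,642,704]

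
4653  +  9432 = 14085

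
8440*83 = 700520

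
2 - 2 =0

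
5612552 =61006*92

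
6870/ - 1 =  - 6870/1 = - 6870.00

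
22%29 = 22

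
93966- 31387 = 62579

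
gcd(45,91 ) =1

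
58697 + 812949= 871646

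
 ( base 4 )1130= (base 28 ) 38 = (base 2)1011100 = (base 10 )92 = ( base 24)3k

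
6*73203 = 439218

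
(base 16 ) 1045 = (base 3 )12201021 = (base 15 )137a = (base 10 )4165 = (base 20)a85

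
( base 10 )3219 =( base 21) 766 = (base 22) 6E7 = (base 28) 42R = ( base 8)6223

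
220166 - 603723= - 383557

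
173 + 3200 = 3373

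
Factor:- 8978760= - 2^3*3^2*5^1*7^2*509^1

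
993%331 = 0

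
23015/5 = 4603 = 4603.00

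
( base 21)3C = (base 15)50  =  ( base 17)47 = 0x4B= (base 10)75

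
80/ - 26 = -40/13 = - 3.08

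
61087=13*4699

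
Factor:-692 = -2^2*173^1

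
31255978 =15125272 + 16130706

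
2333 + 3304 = 5637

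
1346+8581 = 9927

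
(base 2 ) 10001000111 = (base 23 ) 21E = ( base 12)773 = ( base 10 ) 1095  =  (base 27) 1DF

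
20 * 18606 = 372120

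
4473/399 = 11 + 4/19 = 11.21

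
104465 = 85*1229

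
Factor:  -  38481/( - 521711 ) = 3^1*101^1*127^1*157^( - 1)*3323^(  -  1 )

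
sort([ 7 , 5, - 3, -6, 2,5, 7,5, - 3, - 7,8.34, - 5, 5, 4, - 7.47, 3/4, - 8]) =[-8,-7.47, - 7,-6,  -  5 , -3, - 3, 3/4, 2, 4, 5,5, 5,  5, 7, 7, 8.34]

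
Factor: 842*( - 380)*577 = - 184616920 = -2^3*5^1 * 19^1 * 421^1*577^1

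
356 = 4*89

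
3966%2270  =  1696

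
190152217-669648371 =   -  479496154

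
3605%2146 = 1459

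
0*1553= 0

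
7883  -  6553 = 1330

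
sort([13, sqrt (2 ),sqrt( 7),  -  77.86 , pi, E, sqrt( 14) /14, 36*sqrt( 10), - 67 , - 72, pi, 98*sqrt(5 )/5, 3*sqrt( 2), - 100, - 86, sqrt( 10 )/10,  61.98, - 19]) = [  -  100,-86,-77.86, - 72, - 67, - 19, sqrt( 14 ) /14, sqrt( 10)/10, sqrt(2), sqrt( 7), E , pi, pi , 3 * sqrt (2 ), 13,98 *sqrt( 5 )/5 , 61.98, 36 * sqrt( 10 )]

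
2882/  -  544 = -6 + 191/272 = -5.30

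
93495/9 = 31165/3=10388.33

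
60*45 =2700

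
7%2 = 1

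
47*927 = 43569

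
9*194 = 1746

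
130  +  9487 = 9617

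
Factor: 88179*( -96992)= - 2^5* 3^1*7^2*13^1*17^1  *19^1*433^1=   - 8552657568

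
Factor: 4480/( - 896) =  - 5^1 =- 5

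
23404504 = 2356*9934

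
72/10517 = 72/10517 = 0.01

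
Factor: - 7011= - 3^2*19^1* 41^1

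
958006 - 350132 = 607874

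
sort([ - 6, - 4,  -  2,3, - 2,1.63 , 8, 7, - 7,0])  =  [-7, -6, - 4, - 2, - 2,0,1.63,3 , 7,8 ]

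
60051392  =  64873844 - 4822452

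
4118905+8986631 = 13105536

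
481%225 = 31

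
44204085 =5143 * 8595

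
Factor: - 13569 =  - 3^1*4523^1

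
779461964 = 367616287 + 411845677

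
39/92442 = 13/30814 = 0.00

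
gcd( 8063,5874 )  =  11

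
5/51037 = 5/51037  =  0.00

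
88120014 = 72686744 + 15433270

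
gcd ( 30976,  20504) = 88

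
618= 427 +191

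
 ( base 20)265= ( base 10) 925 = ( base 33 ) S1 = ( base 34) R7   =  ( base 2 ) 1110011101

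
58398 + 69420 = 127818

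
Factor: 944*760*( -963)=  - 2^7 * 3^2 *5^1*19^1 * 59^1*107^1 = - 690894720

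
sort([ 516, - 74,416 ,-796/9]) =[ - 796/9, - 74,416,516] 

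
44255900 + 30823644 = 75079544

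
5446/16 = 2723/8 = 340.38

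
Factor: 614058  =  2^1*3^1*53^1*1931^1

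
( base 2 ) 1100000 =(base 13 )75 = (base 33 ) 2u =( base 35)2Q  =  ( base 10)96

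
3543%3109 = 434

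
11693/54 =216 + 29/54 = 216.54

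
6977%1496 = 993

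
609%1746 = 609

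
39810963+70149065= 109960028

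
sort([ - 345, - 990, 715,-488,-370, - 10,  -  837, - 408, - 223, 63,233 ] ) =[ - 990, - 837, - 488, - 408, - 370, - 345, - 223, - 10,63, 233, 715 ] 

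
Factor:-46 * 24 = -1104= - 2^4*3^1 * 23^1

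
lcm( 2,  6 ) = 6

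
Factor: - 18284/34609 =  - 28/53 = - 2^2*7^1*53^( - 1)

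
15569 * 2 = 31138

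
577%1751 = 577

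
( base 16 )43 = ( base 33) 21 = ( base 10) 67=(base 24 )2J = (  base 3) 2111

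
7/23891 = 1/3413 = 0.00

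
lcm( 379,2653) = 2653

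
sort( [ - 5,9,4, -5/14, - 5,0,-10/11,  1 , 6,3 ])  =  [-5,-5, - 10/11,-5/14, 0,  1 , 3, 4,  6,9]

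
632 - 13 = 619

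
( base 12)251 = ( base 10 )349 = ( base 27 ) CP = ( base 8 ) 535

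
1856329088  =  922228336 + 934100752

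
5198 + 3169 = 8367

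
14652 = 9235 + 5417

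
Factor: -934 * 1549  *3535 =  - 2^1*5^1*7^1* 101^1*467^1*1549^1=- 5114317810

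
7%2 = 1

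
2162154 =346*6249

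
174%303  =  174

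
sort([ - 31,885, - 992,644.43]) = [ - 992, - 31,644.43,885]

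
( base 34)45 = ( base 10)141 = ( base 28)51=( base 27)56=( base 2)10001101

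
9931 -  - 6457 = 16388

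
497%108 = 65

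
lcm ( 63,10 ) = 630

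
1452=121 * 12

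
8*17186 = 137488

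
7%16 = 7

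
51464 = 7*7352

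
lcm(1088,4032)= 68544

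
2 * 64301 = 128602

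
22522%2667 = 1186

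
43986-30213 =13773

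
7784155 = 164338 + 7619817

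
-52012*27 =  - 1404324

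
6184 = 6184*1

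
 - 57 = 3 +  - 60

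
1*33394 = 33394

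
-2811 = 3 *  ( - 937)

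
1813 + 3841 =5654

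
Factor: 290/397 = 2^1*5^1*29^1*397^( - 1) 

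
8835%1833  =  1503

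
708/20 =177/5 = 35.40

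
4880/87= 56+ 8/87 = 56.09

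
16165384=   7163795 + 9001589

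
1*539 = 539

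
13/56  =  13/56 = 0.23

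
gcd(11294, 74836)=2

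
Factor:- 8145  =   - 3^2*5^1*181^1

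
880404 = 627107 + 253297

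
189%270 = 189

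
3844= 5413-1569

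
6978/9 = 2326/3  =  775.33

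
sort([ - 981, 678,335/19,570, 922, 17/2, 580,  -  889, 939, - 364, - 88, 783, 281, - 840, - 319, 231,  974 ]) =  [ - 981, - 889, -840, - 364, - 319,-88 , 17/2, 335/19,231,281, 570, 580, 678,  783, 922, 939, 974]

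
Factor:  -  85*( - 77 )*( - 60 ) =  - 2^2*3^1*5^2*7^1*11^1*17^1 =- 392700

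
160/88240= 2/1103  =  0.00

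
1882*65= 122330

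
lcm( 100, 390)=3900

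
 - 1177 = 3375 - 4552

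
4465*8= 35720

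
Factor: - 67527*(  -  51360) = 2^5 *3^4*5^1*41^1 *61^1*107^1  =  3468186720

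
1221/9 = 407/3 = 135.67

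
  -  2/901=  - 2/901=- 0.00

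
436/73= 436/73 = 5.97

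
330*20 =6600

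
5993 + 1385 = 7378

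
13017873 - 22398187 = -9380314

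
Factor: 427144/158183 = 856/317 = 2^3*107^1*317^(  -  1 )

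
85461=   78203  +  7258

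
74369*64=4759616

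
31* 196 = 6076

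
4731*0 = 0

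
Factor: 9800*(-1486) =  - 2^4*5^2*7^2*743^1 = - 14562800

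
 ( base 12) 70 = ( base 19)48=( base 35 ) 2e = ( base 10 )84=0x54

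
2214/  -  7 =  -2214/7 = -316.29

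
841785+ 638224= 1480009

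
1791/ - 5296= -1 + 3505/5296 = - 0.34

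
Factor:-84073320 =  - 2^3*3^2*5^1*29^1 * 8053^1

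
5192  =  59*88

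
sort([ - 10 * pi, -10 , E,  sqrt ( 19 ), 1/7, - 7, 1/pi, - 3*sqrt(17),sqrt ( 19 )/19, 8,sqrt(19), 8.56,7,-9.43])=[ - 10*pi, - 3*sqrt(17),  -  10, - 9.43,  -  7, 1/7 , sqrt ( 19 ) /19,  1/pi, E, sqrt( 19), sqrt ( 19 ), 7,  8, 8.56 ] 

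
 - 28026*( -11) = 308286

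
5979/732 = 1993/244 = 8.17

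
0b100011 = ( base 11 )32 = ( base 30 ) 15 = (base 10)35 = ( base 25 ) 1A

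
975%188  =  35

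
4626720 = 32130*144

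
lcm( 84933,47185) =424665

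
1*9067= 9067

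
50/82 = 25/41 = 0.61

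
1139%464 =211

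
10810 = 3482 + 7328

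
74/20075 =74/20075  =  0.00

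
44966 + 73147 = 118113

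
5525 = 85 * 65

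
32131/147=218+85/147 = 218.58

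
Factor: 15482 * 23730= 2^2*3^1*5^1*7^1*113^1*7741^1 = 367387860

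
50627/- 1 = -50627/1  =  - 50627.00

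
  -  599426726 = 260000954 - 859427680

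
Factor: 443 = 443^1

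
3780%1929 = 1851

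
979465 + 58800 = 1038265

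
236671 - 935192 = - 698521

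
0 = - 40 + 40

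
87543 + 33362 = 120905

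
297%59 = 2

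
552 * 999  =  551448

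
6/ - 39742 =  - 1 + 19868/19871 =- 0.00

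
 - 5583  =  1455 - 7038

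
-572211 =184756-756967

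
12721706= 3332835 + 9388871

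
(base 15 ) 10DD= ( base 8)6777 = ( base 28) 4FR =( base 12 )20a7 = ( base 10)3583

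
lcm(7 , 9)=63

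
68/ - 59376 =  - 1 + 14827/14844=-0.00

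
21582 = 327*66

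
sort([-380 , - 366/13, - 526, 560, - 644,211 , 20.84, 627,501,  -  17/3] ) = [ - 644,-526,-380,-366/13, -17/3, 20.84, 211,501 , 560,627]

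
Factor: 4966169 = 13^1 * 31^1 * 12323^1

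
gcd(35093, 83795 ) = 1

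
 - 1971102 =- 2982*661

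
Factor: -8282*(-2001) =2^1*3^1*23^1*29^1*41^1*101^1 = 16572282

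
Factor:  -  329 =-7^1*47^1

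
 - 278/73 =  -278/73 = - 3.81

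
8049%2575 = 324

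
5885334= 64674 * 91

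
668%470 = 198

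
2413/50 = 2413/50 = 48.26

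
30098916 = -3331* ( - 9036) 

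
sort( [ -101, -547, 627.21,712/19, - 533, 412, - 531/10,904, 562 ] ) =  [ - 547,- 533, - 101, - 531/10,712/19,412,562, 627.21,904 ] 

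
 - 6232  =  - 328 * 19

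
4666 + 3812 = 8478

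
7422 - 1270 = 6152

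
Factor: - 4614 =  - 2^1*3^1 * 769^1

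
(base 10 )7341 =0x1CAD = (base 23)dk4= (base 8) 16255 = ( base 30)84l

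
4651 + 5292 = 9943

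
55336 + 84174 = 139510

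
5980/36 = 166 + 1/9=166.11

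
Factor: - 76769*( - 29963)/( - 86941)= - 7^1 * 11^1*19^2*83^1*227^ (- 1) * 383^( - 1)*997^1=- 2300229547/86941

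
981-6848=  - 5867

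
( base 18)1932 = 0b10001001100100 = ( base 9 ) 13062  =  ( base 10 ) 8804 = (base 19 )1577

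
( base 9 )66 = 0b111100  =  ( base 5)220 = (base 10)60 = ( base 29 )22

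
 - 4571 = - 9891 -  - 5320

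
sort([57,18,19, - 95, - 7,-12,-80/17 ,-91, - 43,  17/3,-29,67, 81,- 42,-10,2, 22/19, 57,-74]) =[-95, - 91, - 74, -43 , - 42,-29, - 12,- 10, - 7, - 80/17, 22/19 , 2,  17/3,18,19,  57, 57,  67, 81]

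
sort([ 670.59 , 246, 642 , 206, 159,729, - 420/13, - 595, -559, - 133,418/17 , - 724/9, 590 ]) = [ - 595 , - 559, - 133,-724/9,  -  420/13, 418/17,159, 206, 246  ,  590, 642, 670.59 , 729] 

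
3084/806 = 1542/403 =3.83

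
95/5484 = 95/5484 = 0.02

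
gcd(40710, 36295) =5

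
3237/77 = 42 +3/77= 42.04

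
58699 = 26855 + 31844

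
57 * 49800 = 2838600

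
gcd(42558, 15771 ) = 3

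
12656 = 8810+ 3846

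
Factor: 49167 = 3^4*607^1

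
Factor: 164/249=2^2*3^ ( - 1) * 41^1*83^( - 1)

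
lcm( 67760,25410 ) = 203280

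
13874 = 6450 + 7424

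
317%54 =47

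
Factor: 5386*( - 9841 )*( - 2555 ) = 135424264430=2^1*5^1 * 7^1*13^1*73^1*757^1 * 2693^1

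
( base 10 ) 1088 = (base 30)168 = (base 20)2E8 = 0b10001000000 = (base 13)659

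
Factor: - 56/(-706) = 28/353 = 2^2*7^1*353^( - 1)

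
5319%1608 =495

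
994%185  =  69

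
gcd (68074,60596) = 2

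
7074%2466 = 2142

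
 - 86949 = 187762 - 274711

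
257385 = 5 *51477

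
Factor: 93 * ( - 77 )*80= -2^4*3^1* 5^1*7^1*11^1*31^1 = - 572880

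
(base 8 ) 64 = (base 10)52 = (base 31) 1l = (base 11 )48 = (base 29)1n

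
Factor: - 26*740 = -19240 = - 2^3*5^1*13^1*37^1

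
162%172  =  162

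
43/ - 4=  - 43/4 = - 10.75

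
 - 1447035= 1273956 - 2720991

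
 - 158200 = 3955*( - 40) 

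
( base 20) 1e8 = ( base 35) jn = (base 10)688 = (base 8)1260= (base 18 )224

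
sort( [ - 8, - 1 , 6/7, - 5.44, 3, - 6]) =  [ - 8, - 6, - 5.44, - 1, 6/7, 3 ] 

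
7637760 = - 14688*( - 520 )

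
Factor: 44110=2^1*5^1*11^1 * 401^1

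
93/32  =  2+ 29/32=2.91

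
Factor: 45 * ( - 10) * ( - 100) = 45000 = 2^3 * 3^2*5^4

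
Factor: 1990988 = 2^2 * 193^1 * 2579^1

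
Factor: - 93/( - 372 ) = 1/4 = 2^(  -  2)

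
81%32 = 17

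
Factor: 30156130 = 2^1 * 5^1 * 17^1 * 179^1*991^1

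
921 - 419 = 502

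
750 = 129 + 621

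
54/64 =27/32= 0.84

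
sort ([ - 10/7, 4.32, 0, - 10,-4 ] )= [ - 10, - 4, - 10/7,  0 , 4.32 ] 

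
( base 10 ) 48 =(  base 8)60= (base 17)2e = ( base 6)120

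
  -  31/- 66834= 31/66834 =0.00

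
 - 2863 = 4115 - 6978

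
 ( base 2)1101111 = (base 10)111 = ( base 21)56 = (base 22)51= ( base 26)47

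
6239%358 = 153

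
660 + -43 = 617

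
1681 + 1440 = 3121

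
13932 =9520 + 4412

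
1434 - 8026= - 6592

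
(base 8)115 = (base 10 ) 77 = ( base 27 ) 2N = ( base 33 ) 2B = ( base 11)70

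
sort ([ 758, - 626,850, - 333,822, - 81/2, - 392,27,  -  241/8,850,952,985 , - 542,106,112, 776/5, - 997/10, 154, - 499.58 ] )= [ - 626, - 542, - 499.58,-392, - 333, - 997/10,-81/2, - 241/8, 27,106,112,154,776/5,758, 822,  850,850, 952,  985 ]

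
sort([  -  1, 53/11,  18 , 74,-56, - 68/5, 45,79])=[ - 56,-68/5, - 1,53/11,18 , 45,  74, 79]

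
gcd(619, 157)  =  1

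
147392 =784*188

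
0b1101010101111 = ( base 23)CL0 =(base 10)6831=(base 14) 26BD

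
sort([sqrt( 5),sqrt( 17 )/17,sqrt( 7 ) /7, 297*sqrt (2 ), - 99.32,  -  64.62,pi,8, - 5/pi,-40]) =[ - 99.32, - 64.62, - 40, - 5/pi , sqrt( 17 )/17,sqrt( 7)/7,sqrt( 5),pi,8,297 * sqrt( 2 ) ] 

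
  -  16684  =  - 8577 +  - 8107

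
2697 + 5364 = 8061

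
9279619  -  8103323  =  1176296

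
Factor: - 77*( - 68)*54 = 282744 = 2^3*3^3*7^1 * 11^1 * 17^1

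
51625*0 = 0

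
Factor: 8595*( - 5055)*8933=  - 388118527425 = -3^3*5^2*191^1*337^1*8933^1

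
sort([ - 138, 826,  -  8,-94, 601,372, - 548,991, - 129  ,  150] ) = [ - 548,-138, - 129, - 94, - 8 , 150,372, 601,826,  991 ]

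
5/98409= 5/98409 = 0.00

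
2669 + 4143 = 6812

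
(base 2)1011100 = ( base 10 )92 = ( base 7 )161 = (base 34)2O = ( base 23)40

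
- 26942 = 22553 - 49495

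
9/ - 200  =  -1 +191/200 = - 0.04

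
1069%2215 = 1069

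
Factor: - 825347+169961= - 655386 = - 2^1*3^1*19^1*5749^1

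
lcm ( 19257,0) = 0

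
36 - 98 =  - 62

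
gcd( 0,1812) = 1812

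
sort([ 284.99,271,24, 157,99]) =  [ 24,99, 157,  271, 284.99]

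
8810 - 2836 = 5974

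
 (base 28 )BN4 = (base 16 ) 2438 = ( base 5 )244042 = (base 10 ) 9272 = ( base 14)3544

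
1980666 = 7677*258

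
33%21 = 12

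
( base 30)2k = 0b1010000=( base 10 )80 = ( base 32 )2g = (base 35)2a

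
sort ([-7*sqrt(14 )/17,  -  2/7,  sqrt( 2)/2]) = [ - 7*sqrt( 14)/17  , - 2/7,sqrt(2)/2 ]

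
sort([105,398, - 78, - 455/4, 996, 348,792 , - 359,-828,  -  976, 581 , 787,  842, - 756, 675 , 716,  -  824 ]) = [ - 976, - 828, - 824, - 756, - 359, - 455/4, - 78,105, 348,398 , 581,675,716,787,792,842, 996 ]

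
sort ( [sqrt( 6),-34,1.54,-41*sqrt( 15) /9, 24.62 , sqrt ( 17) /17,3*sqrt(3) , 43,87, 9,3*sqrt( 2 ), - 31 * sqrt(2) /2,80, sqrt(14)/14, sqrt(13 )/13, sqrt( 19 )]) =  [-34, -31*sqrt(2 )/2, - 41*sqrt (15) /9,sqrt(17)/17, sqrt(14)/14, sqrt(13) /13,1.54, sqrt( 6), 3*sqrt(2 ), sqrt(19), 3*sqrt(3),9, 24.62, 43 , 80, 87] 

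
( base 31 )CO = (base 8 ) 614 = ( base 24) gc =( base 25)FL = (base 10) 396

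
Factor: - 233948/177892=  - 409/311 = -311^( - 1)*409^1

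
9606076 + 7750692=17356768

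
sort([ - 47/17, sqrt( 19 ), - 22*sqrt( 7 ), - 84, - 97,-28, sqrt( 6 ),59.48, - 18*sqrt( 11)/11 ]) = [ - 97, - 84, - 22*sqrt(7), - 28,-18 * sqrt(11 ) /11, - 47/17 , sqrt ( 6 ),sqrt( 19 ),59.48]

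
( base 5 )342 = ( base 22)49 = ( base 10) 97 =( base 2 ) 1100001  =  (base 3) 10121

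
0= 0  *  887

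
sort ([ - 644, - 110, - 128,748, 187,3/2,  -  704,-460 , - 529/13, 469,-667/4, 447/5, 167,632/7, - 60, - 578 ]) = [ - 704,-644, - 578, -460  , -667/4, - 128, - 110, - 60, - 529/13,3/2, 447/5,632/7, 167,  187, 469,748]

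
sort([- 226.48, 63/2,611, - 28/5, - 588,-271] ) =[ - 588, - 271, - 226.48 , - 28/5, 63/2, 611 ]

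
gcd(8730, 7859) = 1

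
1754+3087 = 4841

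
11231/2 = 11231/2 =5615.50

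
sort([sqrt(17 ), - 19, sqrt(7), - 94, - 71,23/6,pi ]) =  [ - 94, - 71,  -  19, sqrt( 7), pi, 23/6, sqrt( 17) ] 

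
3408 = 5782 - 2374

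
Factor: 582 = 2^1*3^1*97^1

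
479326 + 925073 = 1404399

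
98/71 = 98/71 = 1.38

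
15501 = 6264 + 9237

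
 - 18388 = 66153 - 84541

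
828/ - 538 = -2 + 124/269 = - 1.54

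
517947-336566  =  181381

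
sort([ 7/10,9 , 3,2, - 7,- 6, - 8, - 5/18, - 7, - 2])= [ - 8, -7, - 7,-6 , - 2, - 5/18,7/10,2,  3, 9 ]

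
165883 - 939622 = -773739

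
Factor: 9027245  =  5^1*67^1*26947^1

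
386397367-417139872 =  - 30742505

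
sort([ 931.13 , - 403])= [ - 403,931.13 ]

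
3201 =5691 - 2490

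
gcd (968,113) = 1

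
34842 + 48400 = 83242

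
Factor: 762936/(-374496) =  - 2^( - 2 )*47^( - 1)*383^1 = - 383/188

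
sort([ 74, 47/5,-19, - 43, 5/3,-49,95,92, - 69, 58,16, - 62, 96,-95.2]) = [ - 95.2, - 69, - 62, - 49, - 43, - 19,5/3, 47/5, 16 , 58, 74,92,95,96]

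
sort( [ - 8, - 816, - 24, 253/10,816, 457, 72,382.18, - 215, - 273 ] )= [ -816, - 273, - 215, - 24, - 8, 253/10,72,382.18, 457, 816 ] 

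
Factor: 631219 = 109^1 * 5791^1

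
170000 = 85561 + 84439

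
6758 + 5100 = 11858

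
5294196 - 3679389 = 1614807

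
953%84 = 29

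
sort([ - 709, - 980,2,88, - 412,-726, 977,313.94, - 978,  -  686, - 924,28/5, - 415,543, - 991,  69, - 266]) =[ - 991,-980, -978, -924, - 726,- 709, - 686, - 415, - 412, - 266, 2, 28/5,69, 88, 313.94, 543, 977 ] 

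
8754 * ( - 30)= - 262620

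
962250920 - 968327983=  - 6077063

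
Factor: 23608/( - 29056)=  - 2^( - 4)*13^1 = -13/16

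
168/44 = 3 + 9/11 = 3.82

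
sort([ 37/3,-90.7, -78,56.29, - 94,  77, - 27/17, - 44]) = [ - 94, - 90.7,-78, - 44, - 27/17, 37/3,56.29,77] 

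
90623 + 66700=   157323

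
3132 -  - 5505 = 8637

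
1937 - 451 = 1486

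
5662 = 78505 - 72843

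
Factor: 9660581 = 7^1 * 1380083^1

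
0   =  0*92216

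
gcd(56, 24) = 8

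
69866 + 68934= 138800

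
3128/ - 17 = -184 + 0/1 = -  184.00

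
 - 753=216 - 969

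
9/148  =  9/148 = 0.06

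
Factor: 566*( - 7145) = - 2^1*5^1*283^1*1429^1 = - 4044070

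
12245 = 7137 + 5108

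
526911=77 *6843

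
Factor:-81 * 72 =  - 2^3 * 3^6  =  - 5832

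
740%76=56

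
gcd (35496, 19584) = 1224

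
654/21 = 31 + 1/7 = 31.14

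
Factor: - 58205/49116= - 2^( - 2) * 3^ ( - 1 ) *5^1*  7^1 * 1663^1*4093^( - 1)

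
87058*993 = 86448594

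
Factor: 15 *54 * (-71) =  - 2^1  *  3^4*5^1 * 71^1 = -57510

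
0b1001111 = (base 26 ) 31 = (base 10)79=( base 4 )1033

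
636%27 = 15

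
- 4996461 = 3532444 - 8528905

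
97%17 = 12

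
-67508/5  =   - 67508/5=-13501.60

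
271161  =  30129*9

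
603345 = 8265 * 73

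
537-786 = -249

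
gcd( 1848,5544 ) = 1848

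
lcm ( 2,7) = 14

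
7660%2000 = 1660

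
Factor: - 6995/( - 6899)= 5^1*1399^1*6899^( - 1) 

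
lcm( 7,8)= 56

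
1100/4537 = 1100/4537 =0.24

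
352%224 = 128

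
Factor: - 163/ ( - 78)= 2^( - 1 )*3^( - 1 )*13^( - 1 ) *163^1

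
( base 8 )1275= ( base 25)131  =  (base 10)701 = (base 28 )P1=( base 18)22H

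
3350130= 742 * 4515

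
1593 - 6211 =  - 4618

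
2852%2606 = 246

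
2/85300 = 1/42650 = 0.00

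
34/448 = 17/224 = 0.08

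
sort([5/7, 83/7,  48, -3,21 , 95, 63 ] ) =[ - 3, 5/7, 83/7, 21,  48, 63, 95]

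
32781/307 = 106 + 239/307 = 106.78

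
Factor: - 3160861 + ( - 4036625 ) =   -  7197486= - 2^1*3^1*47^1 * 25523^1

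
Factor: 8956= 2^2*2239^1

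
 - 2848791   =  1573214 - 4422005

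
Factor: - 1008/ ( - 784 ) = 9/7 = 3^2 * 7^ ( - 1 )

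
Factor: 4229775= 3^2 * 5^2 * 11^1 * 1709^1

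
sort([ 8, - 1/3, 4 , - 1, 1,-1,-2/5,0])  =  [ - 1,- 1,  -  2/5, - 1/3,0,1, 4,  8 ]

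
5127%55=12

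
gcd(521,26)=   1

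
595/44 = 13+23/44= 13.52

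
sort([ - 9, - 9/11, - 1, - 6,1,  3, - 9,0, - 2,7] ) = [ - 9 , - 9, - 6, - 2, - 1, - 9/11,0,1, 3,7] 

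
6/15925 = 6/15925 = 0.00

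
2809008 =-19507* ( - 144) 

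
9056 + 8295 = 17351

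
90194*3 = 270582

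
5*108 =540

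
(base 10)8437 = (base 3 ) 102120111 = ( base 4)2003311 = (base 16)20F5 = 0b10000011110101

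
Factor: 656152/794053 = 2^3*7^1*13^( - 1 )*17^( - 1)*3593^( - 1 )* 11717^1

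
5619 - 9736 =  - 4117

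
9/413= 9/413 = 0.02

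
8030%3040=1950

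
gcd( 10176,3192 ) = 24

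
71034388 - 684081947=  - 613047559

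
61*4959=302499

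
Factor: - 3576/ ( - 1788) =2 = 2^1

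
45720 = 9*5080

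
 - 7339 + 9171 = 1832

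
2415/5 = 483 = 483.00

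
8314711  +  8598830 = 16913541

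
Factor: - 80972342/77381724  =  - 40486171/38690862 = - 2^( - 1)*3^( - 1)*7^( - 1 )*11^1* 569^( - 1) *719^1*1619^( - 1 )  *5119^1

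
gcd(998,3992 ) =998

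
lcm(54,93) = 1674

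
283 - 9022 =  - 8739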